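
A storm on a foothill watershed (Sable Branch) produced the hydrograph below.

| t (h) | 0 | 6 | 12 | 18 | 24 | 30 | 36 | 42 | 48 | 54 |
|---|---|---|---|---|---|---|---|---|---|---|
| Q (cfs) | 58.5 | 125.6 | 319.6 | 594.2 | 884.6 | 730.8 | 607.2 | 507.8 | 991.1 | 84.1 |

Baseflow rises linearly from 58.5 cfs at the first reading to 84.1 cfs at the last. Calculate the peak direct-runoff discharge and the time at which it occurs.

Subtracting baseflow gives direct-runoff ordinates: 0.00, 64.26, 255.41, 527.17, 814.72, 658.08, 531.63, 429.39, 909.84, 0.00 cfs.
The maximum is 909.84 cfs, occurring at the reading for t = 48 h.

Q_p = 909.84 cfs at t = 48 h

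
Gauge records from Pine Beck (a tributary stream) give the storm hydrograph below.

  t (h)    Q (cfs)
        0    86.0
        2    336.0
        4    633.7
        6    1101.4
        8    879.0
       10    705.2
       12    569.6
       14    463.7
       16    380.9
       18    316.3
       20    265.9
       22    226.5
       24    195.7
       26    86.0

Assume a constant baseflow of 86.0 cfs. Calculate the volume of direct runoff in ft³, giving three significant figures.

V ≈ 3.63 × 10^7 ft³

Direct-runoff ordinates (Q − Q_b): 0.0, 250.0, 547.7, 1015.4, 793.0, 619.2, 483.6, 377.7, 294.9, 230.3, 179.9, 140.5, 109.7, 0.0 cfs.
ΣQ_DR = 5042 cfs.
With Δt = 2 h = 7200 s, V = ΣQ_DR · Δt = 5042 × 7200 = 3.63 × 10^7 ft³.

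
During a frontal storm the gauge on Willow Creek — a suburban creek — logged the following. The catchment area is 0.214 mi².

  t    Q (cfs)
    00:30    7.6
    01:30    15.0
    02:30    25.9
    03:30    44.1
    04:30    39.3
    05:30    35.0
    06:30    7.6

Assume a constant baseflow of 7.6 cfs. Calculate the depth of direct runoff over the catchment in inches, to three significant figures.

Direct runoff: 0.0, 7.4, 18.3, 36.5, 31.7, 27.4, 0.0 cfs; ΣQ_DR = 121.3 cfs.
V = ΣQ_DR · Δt = 121.3 × 3600 s = 4.367 × 10^5 ft³.
Over A = 0.214 mi², depth = V / A = 0.878 in.

d ≈ 0.878 in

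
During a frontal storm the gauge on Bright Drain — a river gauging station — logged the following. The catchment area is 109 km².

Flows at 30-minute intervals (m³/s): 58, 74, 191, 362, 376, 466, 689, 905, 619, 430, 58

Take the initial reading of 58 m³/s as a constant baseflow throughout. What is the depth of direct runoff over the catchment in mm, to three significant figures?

d ≈ 59.3 mm

Direct runoff: 0.0, 16.0, 133.0, 304.0, 318.0, 408.0, 631.0, 847.0, 561.0, 372.0, 0.0 m³/s; ΣQ_DR = 3590 m³/s.
V = ΣQ_DR · Δt = 3590 × 1800 s = 6.462 × 10^6 m³.
Over A = 109 km², depth = V / A = 59.3 mm.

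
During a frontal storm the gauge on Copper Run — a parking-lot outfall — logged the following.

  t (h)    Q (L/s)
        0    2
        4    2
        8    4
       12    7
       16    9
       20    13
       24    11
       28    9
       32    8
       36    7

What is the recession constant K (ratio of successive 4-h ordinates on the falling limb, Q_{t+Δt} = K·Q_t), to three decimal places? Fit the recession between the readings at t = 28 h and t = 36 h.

K ≈ 0.882

Using the recession-limb readings at t = 28 h and t = 36 h: Q falls from 9 to 7 L/s over 2 intervals.
K = (Q₂/Q₁)^(1/2) = (7/9)^(1/2) = 0.882.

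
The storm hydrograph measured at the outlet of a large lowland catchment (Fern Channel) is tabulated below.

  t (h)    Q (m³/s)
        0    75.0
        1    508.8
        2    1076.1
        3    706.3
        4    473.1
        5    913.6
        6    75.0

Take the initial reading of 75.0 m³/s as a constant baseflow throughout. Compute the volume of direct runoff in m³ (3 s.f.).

Direct-runoff ordinates (Q − Q_b): 0.0, 433.8, 1001.1, 631.3, 398.1, 838.6, 0.0 m³/s.
ΣQ_DR = 3303 m³/s.
With Δt = 1 h = 3600 s, V = ΣQ_DR · Δt = 3303 × 3600 = 1.19 × 10^7 m³.

V ≈ 1.19 × 10^7 m³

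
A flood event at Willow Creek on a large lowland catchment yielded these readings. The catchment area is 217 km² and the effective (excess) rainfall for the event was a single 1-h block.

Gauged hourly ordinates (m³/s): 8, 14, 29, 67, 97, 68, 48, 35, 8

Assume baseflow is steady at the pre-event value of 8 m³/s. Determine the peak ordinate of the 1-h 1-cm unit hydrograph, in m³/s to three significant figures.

Direct runoff: 0.0, 6.0, 21.0, 59.0, 89.0, 60.0, 40.0, 27.0, 0.0 m³/s; ΣQ_DR = 302.0 m³/s, peak = 89.0 m³/s.
Runoff depth d = ΣQ_DR·Δt / A = 302.0 × 3600 / (217 km²) = 5.010 mm.
The 1-cm UH is the DRH scaled by (10 mm)/d, so U_p = 89.0 × 10/5.010 = 178 m³/s.

U_p ≈ 178 m³/s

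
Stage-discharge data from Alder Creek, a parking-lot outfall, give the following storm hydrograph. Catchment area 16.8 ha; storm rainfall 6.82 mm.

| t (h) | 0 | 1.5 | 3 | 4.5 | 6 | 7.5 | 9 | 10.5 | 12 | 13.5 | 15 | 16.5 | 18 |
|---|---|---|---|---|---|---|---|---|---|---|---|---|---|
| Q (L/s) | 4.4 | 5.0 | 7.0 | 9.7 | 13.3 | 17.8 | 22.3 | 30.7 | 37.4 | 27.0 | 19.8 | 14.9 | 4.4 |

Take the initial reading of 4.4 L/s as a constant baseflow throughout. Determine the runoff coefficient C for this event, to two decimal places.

ΣQ_DR = 156.5 L/s; V = ΣQ_DR·Δt = 8.451 × 10^5 L.
Runoff depth d = V / A = 5.030 mm.
C = d / P = 5.030 / 6.82 = 0.74.

C ≈ 0.74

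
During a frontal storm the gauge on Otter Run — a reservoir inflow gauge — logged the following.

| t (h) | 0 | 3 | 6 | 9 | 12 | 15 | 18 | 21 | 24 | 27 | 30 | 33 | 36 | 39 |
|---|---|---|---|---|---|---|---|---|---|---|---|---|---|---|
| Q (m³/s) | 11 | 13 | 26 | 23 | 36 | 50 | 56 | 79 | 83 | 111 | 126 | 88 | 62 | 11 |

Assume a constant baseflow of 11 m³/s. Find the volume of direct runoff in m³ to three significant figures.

V ≈ 6.71 × 10^6 m³

Direct-runoff ordinates (Q − Q_b): 0.0, 2.0, 15.0, 12.0, 25.0, 39.0, 45.0, 68.0, 72.0, 100.0, 115.0, 77.0, 51.0, 0.0 m³/s.
ΣQ_DR = 621.0 m³/s.
With Δt = 3 h = 10800 s, V = ΣQ_DR · Δt = 621.0 × 10800 = 6.71 × 10^6 m³.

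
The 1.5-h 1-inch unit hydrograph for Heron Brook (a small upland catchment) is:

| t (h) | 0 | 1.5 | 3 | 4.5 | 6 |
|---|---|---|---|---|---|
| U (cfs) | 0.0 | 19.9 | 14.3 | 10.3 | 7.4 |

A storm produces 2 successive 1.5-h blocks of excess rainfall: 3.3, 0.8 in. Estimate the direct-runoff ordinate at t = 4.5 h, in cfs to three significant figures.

By discrete convolution, Q_j = Σ (P_i / 1 in) · U_{j−i}.
At t = 4.5 h (j=3): Q = (3.3/1)·10.3 + (0.8/1)·14.3 = 45.4 cfs.

Q ≈ 45.4 cfs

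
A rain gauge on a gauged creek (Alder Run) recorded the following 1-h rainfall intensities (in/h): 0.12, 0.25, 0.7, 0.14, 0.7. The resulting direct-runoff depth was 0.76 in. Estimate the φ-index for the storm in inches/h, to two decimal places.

Only the 2 blocks with intensity above φ contribute runoff: 0.7, 0.7 in/h.
Σ(I−φ)·Δt = d  ⇒  (0.7+0.7 − 2φ)·1 = 0.76
φ = (1.400 − 0.76/1) / 2 = 0.32 in/h.

φ ≈ 0.32 in/h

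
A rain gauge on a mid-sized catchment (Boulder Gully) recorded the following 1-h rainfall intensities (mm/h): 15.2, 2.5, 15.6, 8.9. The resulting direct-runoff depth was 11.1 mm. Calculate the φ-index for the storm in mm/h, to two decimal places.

φ ≈ 9.85 mm/h

Only the 2 blocks with intensity above φ contribute runoff: 15.2, 15.6 mm/h.
Σ(I−φ)·Δt = d  ⇒  (15.2+15.6 − 2φ)·1 = 11.1
φ = (30.80 − 11.1/1) / 2 = 9.85 mm/h.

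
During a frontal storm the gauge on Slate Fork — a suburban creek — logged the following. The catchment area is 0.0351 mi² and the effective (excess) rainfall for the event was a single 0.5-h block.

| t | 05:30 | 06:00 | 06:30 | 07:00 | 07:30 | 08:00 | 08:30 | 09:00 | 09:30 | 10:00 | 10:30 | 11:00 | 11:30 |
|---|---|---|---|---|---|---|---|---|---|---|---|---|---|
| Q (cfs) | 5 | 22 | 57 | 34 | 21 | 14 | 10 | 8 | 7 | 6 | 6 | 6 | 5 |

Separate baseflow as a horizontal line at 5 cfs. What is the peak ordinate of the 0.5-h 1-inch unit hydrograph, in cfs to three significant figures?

Direct runoff: 0.0, 17.0, 52.0, 29.0, 16.0, 9.0, 5.0, 3.0, 2.0, 1.0, 1.0, 1.0, 0.0 cfs; ΣQ_DR = 136.0 cfs, peak = 52.0 cfs.
Runoff depth d = ΣQ_DR·Δt / A = 136.0 × 1800 / (0.0351 mi²) = 3.002 in.
The 1-inch UH is the DRH scaled by (1 in)/d, so U_p = 52.0 × 1/3.002 = 17.3 cfs.

U_p ≈ 17.3 cfs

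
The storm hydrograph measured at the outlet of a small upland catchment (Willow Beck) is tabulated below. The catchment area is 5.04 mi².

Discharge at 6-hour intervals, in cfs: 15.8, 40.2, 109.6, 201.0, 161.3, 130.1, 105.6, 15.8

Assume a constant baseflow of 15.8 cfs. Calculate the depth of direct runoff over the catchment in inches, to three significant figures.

d ≈ 1.20 in

Direct runoff: 0.0, 24.4, 93.8, 185.2, 145.5, 114.3, 89.8, 0.0 cfs; ΣQ_DR = 653.0 cfs.
V = ΣQ_DR · Δt = 653.0 × 21600 s = 1.410 × 10^7 ft³.
Over A = 5.04 mi², depth = V / A = 1.20 in.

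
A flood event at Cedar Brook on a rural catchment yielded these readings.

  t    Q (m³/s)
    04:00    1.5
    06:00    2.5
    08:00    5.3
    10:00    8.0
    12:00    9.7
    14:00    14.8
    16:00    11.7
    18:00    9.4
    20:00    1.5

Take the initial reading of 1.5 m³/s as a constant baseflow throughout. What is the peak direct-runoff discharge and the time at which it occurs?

Subtracting baseflow gives direct-runoff ordinates: 0.0, 1.0, 3.8, 6.5, 8.2, 13.3, 10.2, 7.9, 0.0 m³/s.
The maximum is 13.3 m³/s, occurring at the reading for t = 14:00.

Q_p = 13.3 m³/s at t = 14:00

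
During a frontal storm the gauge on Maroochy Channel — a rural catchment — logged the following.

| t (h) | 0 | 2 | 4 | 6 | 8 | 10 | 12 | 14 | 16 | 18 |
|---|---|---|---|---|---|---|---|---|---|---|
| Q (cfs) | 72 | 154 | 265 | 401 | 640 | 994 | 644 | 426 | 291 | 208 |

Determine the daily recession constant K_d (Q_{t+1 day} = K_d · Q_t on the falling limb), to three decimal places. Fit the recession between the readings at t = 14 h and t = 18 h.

K_d ≈ 0.014

Between t = 14 h and t = 18 h the flow falls from 426 to 208 cfs over 2×2 h = 4 h.
Per-interval ratio K = (208/426)^(1/2) = 0.6988; K_d = K^(24/2) = 0.014.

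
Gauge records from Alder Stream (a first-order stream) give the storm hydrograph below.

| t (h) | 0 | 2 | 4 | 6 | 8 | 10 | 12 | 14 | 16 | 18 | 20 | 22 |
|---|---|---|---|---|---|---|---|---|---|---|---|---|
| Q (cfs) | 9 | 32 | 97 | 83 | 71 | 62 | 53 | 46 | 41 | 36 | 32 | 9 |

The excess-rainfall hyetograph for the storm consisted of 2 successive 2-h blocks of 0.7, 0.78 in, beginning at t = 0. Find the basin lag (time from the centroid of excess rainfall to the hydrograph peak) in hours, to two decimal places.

t_L ≈ 1.95 h

Centroid of excess rainfall: t_c = Σ P_i·t̄_i / ΣP_i = 2.0541 h (block centres at 1, 3 h).
Hydrograph peak occurs at t = 4 h, so basin lag t_L = 4 − 2.0541 = 1.95 h.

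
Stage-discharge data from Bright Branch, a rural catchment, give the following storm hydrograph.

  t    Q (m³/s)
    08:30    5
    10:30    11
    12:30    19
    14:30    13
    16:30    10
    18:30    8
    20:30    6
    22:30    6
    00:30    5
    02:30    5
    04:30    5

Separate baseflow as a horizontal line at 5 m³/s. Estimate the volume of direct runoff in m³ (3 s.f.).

Direct-runoff ordinates (Q − Q_b): 0.0, 6.0, 14.0, 8.0, 5.0, 3.0, 1.0, 1.0, 0.0, 0.0, 0.0 m³/s.
ΣQ_DR = 38.00 m³/s.
With Δt = 2 h = 7200 s, V = ΣQ_DR · Δt = 38.00 × 7200 = 2.74 × 10^5 m³.

V ≈ 2.74 × 10^5 m³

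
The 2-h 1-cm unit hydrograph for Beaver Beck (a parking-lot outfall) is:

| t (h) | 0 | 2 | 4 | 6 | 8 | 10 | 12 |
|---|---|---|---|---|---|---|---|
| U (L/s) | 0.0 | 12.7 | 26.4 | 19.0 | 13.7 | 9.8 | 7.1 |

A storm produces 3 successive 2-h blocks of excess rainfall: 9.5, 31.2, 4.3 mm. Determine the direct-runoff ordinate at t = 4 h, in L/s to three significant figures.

Q ≈ 64.7 L/s

By discrete convolution, Q_j = Σ (P_i / 10 mm) · U_{j−i}.
At t = 4 h (j=2): Q = (9.5/10)·26.4 + (31.2/10)·12.7 + (4.3/10)·0.0 = 64.7 L/s.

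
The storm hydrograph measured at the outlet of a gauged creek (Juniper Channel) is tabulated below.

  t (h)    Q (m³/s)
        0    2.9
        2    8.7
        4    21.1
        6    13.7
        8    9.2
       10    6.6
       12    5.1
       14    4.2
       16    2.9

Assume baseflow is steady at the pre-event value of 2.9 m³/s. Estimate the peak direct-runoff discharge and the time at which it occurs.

Q_p = 18.2 m³/s at t = 4 h

Subtracting baseflow gives direct-runoff ordinates: 0.0, 5.8, 18.2, 10.8, 6.3, 3.7, 2.2, 1.3, 0.0 m³/s.
The maximum is 18.2 m³/s, occurring at the reading for t = 4 h.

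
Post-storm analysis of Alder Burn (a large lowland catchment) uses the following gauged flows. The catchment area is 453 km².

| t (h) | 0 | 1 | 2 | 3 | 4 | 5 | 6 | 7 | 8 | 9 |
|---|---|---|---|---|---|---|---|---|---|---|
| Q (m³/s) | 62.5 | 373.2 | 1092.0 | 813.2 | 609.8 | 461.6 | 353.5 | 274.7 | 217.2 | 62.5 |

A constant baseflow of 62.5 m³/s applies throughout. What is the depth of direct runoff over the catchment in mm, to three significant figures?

Direct runoff: 0.0, 310.7, 1029.5, 750.7, 547.3, 399.1, 291.0, 212.2, 154.7, 0.0 m³/s; ΣQ_DR = 3695 m³/s.
V = ΣQ_DR · Δt = 3695 × 3600 s = 1.330 × 10^7 m³.
Over A = 453 km², depth = V / A = 29.4 mm.

d ≈ 29.4 mm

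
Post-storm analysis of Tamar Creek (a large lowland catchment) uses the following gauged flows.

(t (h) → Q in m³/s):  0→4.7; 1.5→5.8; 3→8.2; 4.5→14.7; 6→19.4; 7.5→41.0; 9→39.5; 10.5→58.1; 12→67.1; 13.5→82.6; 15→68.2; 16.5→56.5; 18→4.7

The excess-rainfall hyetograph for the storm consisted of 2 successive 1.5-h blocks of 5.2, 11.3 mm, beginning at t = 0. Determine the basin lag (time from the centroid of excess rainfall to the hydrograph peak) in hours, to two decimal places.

Centroid of excess rainfall: t_c = Σ P_i·t̄_i / ΣP_i = 1.7773 h (block centres at 0.75, 2.25 h).
Hydrograph peak occurs at t = 13.5 h, so basin lag t_L = 13.5 − 1.7773 = 11.72 h.

t_L ≈ 11.72 h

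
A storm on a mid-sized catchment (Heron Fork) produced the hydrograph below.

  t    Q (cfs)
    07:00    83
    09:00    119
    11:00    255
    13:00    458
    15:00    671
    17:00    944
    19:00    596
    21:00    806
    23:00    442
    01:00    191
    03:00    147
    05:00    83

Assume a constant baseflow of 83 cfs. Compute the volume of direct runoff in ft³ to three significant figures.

V ≈ 2.74 × 10^7 ft³

Direct-runoff ordinates (Q − Q_b): 0.0, 36.0, 172.0, 375.0, 588.0, 861.0, 513.0, 723.0, 359.0, 108.0, 64.0, 0.0 cfs.
ΣQ_DR = 3799 cfs.
With Δt = 2 h = 7200 s, V = ΣQ_DR · Δt = 3799 × 7200 = 2.74 × 10^7 ft³.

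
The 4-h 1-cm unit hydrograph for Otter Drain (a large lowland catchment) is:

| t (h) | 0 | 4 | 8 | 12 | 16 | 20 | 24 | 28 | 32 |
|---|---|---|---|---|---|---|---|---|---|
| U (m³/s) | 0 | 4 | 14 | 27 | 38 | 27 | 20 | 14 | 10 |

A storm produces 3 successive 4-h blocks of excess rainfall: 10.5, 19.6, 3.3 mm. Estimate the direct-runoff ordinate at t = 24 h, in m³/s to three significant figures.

By discrete convolution, Q_j = Σ (P_i / 10 mm) · U_{j−i}.
At t = 24 h (j=6): Q = (10.5/10)·20 + (19.6/10)·27 + (3.3/10)·38 = 86.5 m³/s.

Q ≈ 86.5 m³/s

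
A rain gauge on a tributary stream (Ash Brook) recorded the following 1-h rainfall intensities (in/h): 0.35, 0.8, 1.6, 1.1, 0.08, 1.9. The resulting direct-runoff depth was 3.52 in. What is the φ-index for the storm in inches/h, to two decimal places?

φ ≈ 0.47 in/h

Only the 4 blocks with intensity above φ contribute runoff: 0.8, 1.6, 1.1, 1.9 in/h.
Σ(I−φ)·Δt = d  ⇒  (0.8+1.6+1.1+1.9 − 4φ)·1 = 3.52
φ = (5.400 − 3.52/1) / 4 = 0.47 in/h.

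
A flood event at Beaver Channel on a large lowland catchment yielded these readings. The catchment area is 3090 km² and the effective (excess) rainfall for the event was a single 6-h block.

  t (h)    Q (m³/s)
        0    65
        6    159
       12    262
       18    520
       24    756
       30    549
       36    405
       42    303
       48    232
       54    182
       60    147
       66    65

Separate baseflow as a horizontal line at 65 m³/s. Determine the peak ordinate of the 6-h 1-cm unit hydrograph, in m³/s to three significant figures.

U_p ≈ 345 m³/s

Direct runoff: 0.0, 94.0, 197.0, 455.0, 691.0, 484.0, 340.0, 238.0, 167.0, 117.0, 82.0, 0.0 m³/s; ΣQ_DR = 2865 m³/s, peak = 691.0 m³/s.
Runoff depth d = ΣQ_DR·Δt / A = 2865 × 21600 / (3090 km²) = 20.03 mm.
The 1-cm UH is the DRH scaled by (10 mm)/d, so U_p = 691.0 × 10/20.03 = 345 m³/s.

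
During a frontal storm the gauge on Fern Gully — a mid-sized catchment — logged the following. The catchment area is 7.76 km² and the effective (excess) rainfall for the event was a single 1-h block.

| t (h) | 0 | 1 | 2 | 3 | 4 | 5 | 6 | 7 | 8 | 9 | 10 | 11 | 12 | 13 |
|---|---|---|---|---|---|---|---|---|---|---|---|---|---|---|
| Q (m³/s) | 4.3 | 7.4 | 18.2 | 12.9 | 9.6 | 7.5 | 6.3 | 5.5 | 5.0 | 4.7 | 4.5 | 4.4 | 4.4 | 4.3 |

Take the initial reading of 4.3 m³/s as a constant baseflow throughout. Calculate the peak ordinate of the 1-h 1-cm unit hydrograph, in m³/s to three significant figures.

U_p ≈ 7.72 m³/s

Direct runoff: 0.0, 3.1, 13.9, 8.6, 5.3, 3.2, 2.0, 1.2, 0.7, 0.4, 0.2, 0.1, 0.1, 0.0 m³/s; ΣQ_DR = 38.80 m³/s, peak = 13.9 m³/s.
Runoff depth d = ΣQ_DR·Δt / A = 38.80 × 3600 / (7.76 km²) = 18.00 mm.
The 1-cm UH is the DRH scaled by (10 mm)/d, so U_p = 13.9 × 10/18.00 = 7.72 m³/s.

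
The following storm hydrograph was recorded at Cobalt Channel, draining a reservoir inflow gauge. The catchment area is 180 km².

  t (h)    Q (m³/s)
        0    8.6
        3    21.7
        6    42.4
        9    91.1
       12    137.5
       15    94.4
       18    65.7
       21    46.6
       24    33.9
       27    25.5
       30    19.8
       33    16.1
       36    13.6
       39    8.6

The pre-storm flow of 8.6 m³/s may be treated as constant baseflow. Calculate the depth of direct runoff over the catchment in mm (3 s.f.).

d ≈ 30.3 mm

Direct runoff: 0.0, 13.1, 33.8, 82.5, 128.9, 85.8, 57.1, 38.0, 25.3, 16.9, 11.2, 7.5, 5.0, 0.0 m³/s; ΣQ_DR = 505.1 m³/s.
V = ΣQ_DR · Δt = 505.1 × 10800 s = 5.455 × 10^6 m³.
Over A = 180 km², depth = V / A = 30.3 mm.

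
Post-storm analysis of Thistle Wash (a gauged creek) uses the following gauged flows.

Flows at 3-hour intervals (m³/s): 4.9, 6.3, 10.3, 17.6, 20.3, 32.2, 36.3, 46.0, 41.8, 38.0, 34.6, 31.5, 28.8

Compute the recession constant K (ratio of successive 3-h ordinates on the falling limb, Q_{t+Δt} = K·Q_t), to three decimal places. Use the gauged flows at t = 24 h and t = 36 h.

K ≈ 0.911

Using the recession-limb readings at t = 24 h and t = 36 h: Q falls from 41.8 to 28.8 m³/s over 4 intervals.
K = (Q₂/Q₁)^(1/4) = (28.8/41.8)^(1/4) = 0.911.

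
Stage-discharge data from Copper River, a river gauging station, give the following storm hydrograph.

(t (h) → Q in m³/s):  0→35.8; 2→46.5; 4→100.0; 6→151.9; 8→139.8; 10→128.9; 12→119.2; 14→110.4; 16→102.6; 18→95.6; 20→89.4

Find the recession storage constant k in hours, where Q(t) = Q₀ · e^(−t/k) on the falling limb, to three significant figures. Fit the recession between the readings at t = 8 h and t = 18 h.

On the falling limb, Q drops from 139.8 to 95.6 m³/s between t = 8 h and t = 18 h (Δt = 10 h).
k = −Δt / ln(Q₂/Q₁) = −10 / ln(95.6/139.8) = 26.3 h.

k ≈ 26.3 h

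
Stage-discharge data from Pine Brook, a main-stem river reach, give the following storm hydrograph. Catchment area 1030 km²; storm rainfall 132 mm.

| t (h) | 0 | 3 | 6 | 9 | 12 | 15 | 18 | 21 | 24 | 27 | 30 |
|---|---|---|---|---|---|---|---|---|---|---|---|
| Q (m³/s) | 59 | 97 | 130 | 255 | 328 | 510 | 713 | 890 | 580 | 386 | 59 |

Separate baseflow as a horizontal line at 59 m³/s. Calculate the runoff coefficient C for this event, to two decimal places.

ΣQ_DR = 3358 m³/s; V = ΣQ_DR·Δt = 3.627 × 10^7 m³.
Runoff depth d = V / A = 35.21 mm.
C = d / P = 35.21 / 132 = 0.27.

C ≈ 0.27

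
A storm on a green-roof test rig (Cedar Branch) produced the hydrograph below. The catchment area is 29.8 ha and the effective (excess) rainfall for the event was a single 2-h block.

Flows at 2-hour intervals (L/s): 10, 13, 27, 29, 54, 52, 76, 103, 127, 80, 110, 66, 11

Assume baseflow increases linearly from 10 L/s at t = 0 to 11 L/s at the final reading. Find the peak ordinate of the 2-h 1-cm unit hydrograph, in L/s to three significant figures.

U_p ≈ 77.5 L/s

Direct runoff: 0.00, 2.92, 16.83, 18.75, 43.67, 41.58, 65.50, 92.42, 116.33, 69.25, 99.17, 55.08, 0.00 L/s; ΣQ_DR = 621.5 L/s, peak = 116.33 L/s.
Runoff depth d = ΣQ_DR·Δt / A = 621.5 × 7200 / (29.8 ha) = 15.02 mm.
The 1-cm UH is the DRH scaled by (10 mm)/d, so U_p = 116.33 × 10/15.02 = 77.5 L/s.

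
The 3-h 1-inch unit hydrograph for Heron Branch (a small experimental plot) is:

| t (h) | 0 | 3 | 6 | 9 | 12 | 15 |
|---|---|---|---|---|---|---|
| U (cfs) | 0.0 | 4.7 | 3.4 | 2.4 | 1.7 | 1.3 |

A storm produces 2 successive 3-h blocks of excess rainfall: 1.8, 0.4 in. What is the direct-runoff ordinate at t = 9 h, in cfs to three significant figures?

Q ≈ 5.68 cfs

By discrete convolution, Q_j = Σ (P_i / 1 in) · U_{j−i}.
At t = 9 h (j=3): Q = (1.8/1)·2.4 + (0.4/1)·3.4 = 5.68 cfs.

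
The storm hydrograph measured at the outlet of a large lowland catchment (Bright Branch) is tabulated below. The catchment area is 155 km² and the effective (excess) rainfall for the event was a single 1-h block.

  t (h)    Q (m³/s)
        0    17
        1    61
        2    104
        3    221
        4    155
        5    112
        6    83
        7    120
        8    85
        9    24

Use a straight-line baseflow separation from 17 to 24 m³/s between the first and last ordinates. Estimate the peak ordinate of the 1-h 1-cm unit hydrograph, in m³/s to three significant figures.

Direct runoff: 0.00, 43.22, 85.44, 201.67, 134.89, 91.11, 61.33, 97.56, 61.78, 0.00 m³/s; ΣQ_DR = 777.0 m³/s, peak = 201.67 m³/s.
Runoff depth d = ΣQ_DR·Δt / A = 777.0 × 3600 / (155 km²) = 18.05 mm.
The 1-cm UH is the DRH scaled by (10 mm)/d, so U_p = 201.67 × 10/18.05 = 112 m³/s.

U_p ≈ 112 m³/s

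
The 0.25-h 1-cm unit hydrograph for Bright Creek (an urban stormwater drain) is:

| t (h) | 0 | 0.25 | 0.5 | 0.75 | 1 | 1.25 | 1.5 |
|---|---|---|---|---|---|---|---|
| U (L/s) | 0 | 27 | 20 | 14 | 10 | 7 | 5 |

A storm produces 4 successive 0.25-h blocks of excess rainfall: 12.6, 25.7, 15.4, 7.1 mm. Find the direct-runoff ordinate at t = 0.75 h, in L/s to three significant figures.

By discrete convolution, Q_j = Σ (P_i / 10 mm) · U_{j−i}.
At t = 0.75 h (j=3): Q = (12.6/10)·14 + (25.7/10)·20 + (15.4/10)·27 + (7.1/10)·0 = 111 L/s.

Q ≈ 111 L/s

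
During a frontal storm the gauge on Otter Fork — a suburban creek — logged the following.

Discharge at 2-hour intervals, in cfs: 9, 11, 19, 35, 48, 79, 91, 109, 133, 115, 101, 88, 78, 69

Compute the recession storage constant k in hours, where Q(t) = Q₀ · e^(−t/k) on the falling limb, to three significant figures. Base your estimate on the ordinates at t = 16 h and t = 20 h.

k ≈ 14.5 h

On the falling limb, Q drops from 133 to 101 cfs between t = 16 h and t = 20 h (Δt = 4 h).
k = −Δt / ln(Q₂/Q₁) = −4 / ln(101/133) = 14.5 h.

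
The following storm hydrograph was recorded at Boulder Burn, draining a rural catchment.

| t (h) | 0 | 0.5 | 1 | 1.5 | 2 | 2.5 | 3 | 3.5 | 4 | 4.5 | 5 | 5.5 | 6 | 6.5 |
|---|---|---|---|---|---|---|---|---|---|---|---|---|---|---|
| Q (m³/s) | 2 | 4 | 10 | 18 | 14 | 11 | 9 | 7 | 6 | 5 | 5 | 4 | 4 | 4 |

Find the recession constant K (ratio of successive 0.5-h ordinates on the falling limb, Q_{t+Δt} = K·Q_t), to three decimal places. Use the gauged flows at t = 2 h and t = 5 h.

Using the recession-limb readings at t = 2 h and t = 5 h: Q falls from 14 to 5 m³/s over 6 intervals.
K = (Q₂/Q₁)^(1/6) = (5/14)^(1/6) = 0.842.

K ≈ 0.842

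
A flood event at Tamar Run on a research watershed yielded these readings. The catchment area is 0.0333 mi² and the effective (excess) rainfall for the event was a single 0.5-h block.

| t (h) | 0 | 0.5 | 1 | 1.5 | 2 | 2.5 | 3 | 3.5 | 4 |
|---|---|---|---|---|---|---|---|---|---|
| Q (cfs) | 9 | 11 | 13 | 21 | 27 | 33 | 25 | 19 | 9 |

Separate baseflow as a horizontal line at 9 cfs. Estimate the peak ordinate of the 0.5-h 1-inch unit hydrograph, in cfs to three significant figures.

Direct runoff: 0.0, 2.0, 4.0, 12.0, 18.0, 24.0, 16.0, 10.0, 0.0 cfs; ΣQ_DR = 86.00 cfs, peak = 24.0 cfs.
Runoff depth d = ΣQ_DR·Δt / A = 86.00 × 1800 / (0.0333 mi²) = 2.001 in.
The 1-inch UH is the DRH scaled by (1 in)/d, so U_p = 24.0 × 1/2.001 = 12.0 cfs.

U_p ≈ 12.0 cfs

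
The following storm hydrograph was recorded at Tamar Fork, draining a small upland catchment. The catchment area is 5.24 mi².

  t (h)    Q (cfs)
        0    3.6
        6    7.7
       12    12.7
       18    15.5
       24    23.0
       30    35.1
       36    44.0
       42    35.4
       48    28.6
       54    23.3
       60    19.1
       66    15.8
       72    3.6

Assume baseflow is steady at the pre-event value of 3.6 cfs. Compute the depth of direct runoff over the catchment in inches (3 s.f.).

Direct runoff: 0.0, 4.1, 9.1, 11.9, 19.4, 31.5, 40.4, 31.8, 25.0, 19.7, 15.5, 12.2, 0.0 cfs; ΣQ_DR = 220.6 cfs.
V = ΣQ_DR · Δt = 220.6 × 21600 s = 4.765 × 10^6 ft³.
Over A = 5.24 mi², depth = V / A = 0.391 in.

d ≈ 0.391 in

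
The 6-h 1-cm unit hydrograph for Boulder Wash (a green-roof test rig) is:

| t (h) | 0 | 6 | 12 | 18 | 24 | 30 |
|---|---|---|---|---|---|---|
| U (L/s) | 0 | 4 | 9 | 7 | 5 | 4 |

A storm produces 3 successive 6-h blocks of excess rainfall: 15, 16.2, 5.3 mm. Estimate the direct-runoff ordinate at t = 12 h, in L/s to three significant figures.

By discrete convolution, Q_j = Σ (P_i / 10 mm) · U_{j−i}.
At t = 12 h (j=2): Q = (15/10)·9 + (16.2/10)·4 + (5.3/10)·0 = 20.0 L/s.

Q ≈ 20.0 L/s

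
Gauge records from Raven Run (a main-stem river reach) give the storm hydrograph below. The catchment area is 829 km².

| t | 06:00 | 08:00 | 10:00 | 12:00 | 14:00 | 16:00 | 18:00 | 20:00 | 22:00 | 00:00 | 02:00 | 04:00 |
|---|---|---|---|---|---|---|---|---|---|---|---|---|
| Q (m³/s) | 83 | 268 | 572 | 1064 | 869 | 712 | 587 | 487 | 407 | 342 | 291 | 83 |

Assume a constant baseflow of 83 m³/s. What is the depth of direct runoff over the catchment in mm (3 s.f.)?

Direct runoff: 0.0, 185.0, 489.0, 981.0, 786.0, 629.0, 504.0, 404.0, 324.0, 259.0, 208.0, 0.0 m³/s; ΣQ_DR = 4769 m³/s.
V = ΣQ_DR · Δt = 4769 × 7200 s = 3.434 × 10^7 m³.
Over A = 829 km², depth = V / A = 41.4 mm.

d ≈ 41.4 mm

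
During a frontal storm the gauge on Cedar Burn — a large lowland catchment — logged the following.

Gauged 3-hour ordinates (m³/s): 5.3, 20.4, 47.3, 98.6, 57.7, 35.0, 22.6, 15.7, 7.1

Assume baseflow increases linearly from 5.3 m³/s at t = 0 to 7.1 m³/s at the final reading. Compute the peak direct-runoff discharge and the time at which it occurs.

Q_p = 92.62 m³/s at t = 9 h

Subtracting baseflow gives direct-runoff ordinates: 0.00, 14.88, 41.55, 92.62, 51.50, 28.57, 15.95, 8.82, 0.00 m³/s.
The maximum is 92.62 m³/s, occurring at the reading for t = 9 h.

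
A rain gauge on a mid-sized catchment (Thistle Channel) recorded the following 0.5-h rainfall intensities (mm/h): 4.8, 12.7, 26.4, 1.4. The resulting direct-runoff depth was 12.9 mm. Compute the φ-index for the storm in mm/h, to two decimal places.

φ ≈ 6.65 mm/h

Only the 2 blocks with intensity above φ contribute runoff: 12.7, 26.4 mm/h.
Σ(I−φ)·Δt = d  ⇒  (12.7+26.4 − 2φ)·0.5 = 12.9
φ = (39.10 − 12.9/0.5) / 2 = 6.65 mm/h.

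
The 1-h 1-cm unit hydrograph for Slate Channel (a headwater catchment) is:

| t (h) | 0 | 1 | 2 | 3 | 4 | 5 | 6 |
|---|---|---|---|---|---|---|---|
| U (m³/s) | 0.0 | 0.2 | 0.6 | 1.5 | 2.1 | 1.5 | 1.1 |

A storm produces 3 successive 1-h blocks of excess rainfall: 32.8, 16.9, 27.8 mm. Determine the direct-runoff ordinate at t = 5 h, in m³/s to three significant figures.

By discrete convolution, Q_j = Σ (P_i / 10 mm) · U_{j−i}.
At t = 5 h (j=5): Q = (32.8/10)·1.5 + (16.9/10)·2.1 + (27.8/10)·1.5 = 12.6 m³/s.

Q ≈ 12.6 m³/s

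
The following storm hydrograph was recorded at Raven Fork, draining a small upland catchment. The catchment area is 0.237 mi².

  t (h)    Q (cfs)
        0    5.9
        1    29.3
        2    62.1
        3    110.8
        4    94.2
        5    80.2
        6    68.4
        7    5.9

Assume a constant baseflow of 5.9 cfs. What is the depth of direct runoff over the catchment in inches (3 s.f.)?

d ≈ 2.68 in

Direct runoff: 0.0, 23.4, 56.2, 104.9, 88.3, 74.3, 62.5, 0.0 cfs; ΣQ_DR = 409.6 cfs.
V = ΣQ_DR · Δt = 409.6 × 3600 s = 1.475 × 10^6 ft³.
Over A = 0.237 mi², depth = V / A = 2.68 in.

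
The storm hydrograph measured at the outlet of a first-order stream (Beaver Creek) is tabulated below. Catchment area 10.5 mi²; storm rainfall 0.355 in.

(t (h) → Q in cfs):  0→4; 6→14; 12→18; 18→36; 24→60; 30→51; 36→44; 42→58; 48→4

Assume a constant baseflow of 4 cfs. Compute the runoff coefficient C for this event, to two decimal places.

C ≈ 0.63

ΣQ_DR = 253.0 cfs; V = ΣQ_DR·Δt = 5.465 × 10^6 ft³.
Runoff depth d = V / A = 0.2240 in.
C = d / P = 0.2240 / 0.355 = 0.63.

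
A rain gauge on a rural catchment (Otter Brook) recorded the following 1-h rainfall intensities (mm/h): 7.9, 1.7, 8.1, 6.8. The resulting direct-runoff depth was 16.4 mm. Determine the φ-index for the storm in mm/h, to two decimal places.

φ ≈ 2.13 mm/h

Only the 3 blocks with intensity above φ contribute runoff: 7.9, 8.1, 6.8 mm/h.
Σ(I−φ)·Δt = d  ⇒  (7.9+8.1+6.8 − 3φ)·1 = 16.4
φ = (22.80 − 16.4/1) / 3 = 2.13 mm/h.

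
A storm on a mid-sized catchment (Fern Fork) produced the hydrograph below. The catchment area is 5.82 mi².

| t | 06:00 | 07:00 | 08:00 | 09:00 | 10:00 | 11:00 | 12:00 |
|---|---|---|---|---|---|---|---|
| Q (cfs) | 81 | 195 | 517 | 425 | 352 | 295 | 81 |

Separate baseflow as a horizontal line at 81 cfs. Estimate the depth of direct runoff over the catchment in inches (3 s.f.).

Direct runoff: 0.0, 114.0, 436.0, 344.0, 271.0, 214.0, 0.0 cfs; ΣQ_DR = 1379 cfs.
V = ΣQ_DR · Δt = 1379 × 3600 s = 4.964 × 10^6 ft³.
Over A = 5.82 mi², depth = V / A = 0.367 in.

d ≈ 0.367 in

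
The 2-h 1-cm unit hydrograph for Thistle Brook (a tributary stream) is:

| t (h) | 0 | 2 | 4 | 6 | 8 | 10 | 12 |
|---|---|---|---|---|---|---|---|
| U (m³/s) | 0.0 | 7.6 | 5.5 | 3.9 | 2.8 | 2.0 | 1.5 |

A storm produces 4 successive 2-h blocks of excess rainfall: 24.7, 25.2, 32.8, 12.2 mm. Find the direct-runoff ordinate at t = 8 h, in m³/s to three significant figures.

Q ≈ 44.1 m³/s

By discrete convolution, Q_j = Σ (P_i / 10 mm) · U_{j−i}.
At t = 8 h (j=4): Q = (24.7/10)·2.8 + (25.2/10)·3.9 + (32.8/10)·5.5 + (12.2/10)·7.6 = 44.1 m³/s.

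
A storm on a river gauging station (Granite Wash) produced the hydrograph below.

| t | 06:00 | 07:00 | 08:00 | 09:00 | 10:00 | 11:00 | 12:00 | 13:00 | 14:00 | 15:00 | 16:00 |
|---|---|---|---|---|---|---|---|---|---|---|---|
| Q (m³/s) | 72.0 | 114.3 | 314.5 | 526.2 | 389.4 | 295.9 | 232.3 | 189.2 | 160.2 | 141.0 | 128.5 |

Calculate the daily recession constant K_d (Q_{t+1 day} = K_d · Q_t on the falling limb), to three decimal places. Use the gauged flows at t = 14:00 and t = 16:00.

K_d ≈ 0.071

Between t = 14:00 and t = 16:00 the flow falls from 160.2 to 128.5 m³/s over 2×1 h = 2 h.
Per-interval ratio K = (128.5/160.2)^(1/2) = 0.8956; K_d = K^(24/1) = 0.071.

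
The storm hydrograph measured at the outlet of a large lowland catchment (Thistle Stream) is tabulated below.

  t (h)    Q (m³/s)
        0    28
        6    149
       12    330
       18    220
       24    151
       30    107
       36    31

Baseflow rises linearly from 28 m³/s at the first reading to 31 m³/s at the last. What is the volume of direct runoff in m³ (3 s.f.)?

Direct-runoff ordinates (Q − Q_b): 0.00, 120.50, 301.00, 190.50, 121.00, 76.50, 0.00 m³/s.
ΣQ_DR = 809.5 m³/s.
With Δt = 6 h = 21600 s, V = ΣQ_DR · Δt = 809.5 × 21600 = 1.75 × 10^7 m³.

V ≈ 1.75 × 10^7 m³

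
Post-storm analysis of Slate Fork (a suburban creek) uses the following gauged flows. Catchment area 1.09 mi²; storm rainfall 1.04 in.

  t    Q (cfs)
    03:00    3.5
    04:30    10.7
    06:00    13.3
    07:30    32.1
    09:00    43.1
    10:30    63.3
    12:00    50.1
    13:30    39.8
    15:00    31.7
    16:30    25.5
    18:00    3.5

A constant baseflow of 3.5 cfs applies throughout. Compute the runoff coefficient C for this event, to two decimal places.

C ≈ 0.57

ΣQ_DR = 278.1 cfs; V = ΣQ_DR·Δt = 1.502 × 10^6 ft³.
Runoff depth d = V / A = 0.5930 in.
C = d / P = 0.5930 / 1.04 = 0.57.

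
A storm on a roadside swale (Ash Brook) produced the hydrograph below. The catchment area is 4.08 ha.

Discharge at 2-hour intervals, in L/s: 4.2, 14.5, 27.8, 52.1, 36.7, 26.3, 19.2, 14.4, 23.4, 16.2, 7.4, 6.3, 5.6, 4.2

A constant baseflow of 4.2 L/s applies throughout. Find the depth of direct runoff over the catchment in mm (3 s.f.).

d ≈ 35.2 mm

Direct runoff: 0.0, 10.3, 23.6, 47.9, 32.5, 22.1, 15.0, 10.2, 19.2, 12.0, 3.2, 2.1, 1.4, 0.0 L/s; ΣQ_DR = 199.5 L/s.
V = ΣQ_DR · Δt = 199.5 × 7200 s = 1.436 × 10^6 L.
Over A = 4.08 ha, depth = V / A = 35.2 mm.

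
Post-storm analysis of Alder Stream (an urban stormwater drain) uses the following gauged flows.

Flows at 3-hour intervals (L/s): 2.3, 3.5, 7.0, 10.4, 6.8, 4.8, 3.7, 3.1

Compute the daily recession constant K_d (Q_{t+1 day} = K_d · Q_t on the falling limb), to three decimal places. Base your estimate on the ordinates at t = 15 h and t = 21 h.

Between t = 15 h and t = 21 h the flow falls from 4.8 to 3.1 L/s over 2×3 h = 6 h.
Per-interval ratio K = (3.1/4.8)^(1/2) = 0.8036; K_d = K^(24/3) = 0.174.

K_d ≈ 0.174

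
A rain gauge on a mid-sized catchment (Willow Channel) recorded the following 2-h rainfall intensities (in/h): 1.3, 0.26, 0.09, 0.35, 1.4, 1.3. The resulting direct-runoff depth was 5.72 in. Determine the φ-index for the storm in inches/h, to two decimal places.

Only the 3 blocks with intensity above φ contribute runoff: 1.3, 1.4, 1.3 in/h.
Σ(I−φ)·Δt = d  ⇒  (1.3+1.4+1.3 − 3φ)·2 = 5.72
φ = (4.000 − 5.72/2) / 3 = 0.38 in/h.

φ ≈ 0.38 in/h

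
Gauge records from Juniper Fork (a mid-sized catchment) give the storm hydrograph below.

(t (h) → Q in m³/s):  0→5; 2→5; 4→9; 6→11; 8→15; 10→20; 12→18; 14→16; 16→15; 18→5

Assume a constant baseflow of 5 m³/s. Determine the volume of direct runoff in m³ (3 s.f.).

Direct-runoff ordinates (Q − Q_b): 0.0, 0.0, 4.0, 6.0, 10.0, 15.0, 13.0, 11.0, 10.0, 0.0 m³/s.
ΣQ_DR = 69.00 m³/s.
With Δt = 2 h = 7200 s, V = ΣQ_DR · Δt = 69.00 × 7200 = 4.97 × 10^5 m³.

V ≈ 4.97 × 10^5 m³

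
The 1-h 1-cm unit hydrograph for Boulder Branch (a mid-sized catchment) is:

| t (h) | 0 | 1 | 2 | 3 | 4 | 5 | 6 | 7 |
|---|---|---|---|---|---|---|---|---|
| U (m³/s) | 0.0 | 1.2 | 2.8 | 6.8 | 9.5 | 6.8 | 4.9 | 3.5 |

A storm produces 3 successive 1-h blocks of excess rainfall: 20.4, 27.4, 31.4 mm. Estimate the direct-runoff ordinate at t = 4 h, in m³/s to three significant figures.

Q ≈ 46.8 m³/s

By discrete convolution, Q_j = Σ (P_i / 10 mm) · U_{j−i}.
At t = 4 h (j=4): Q = (20.4/10)·9.5 + (27.4/10)·6.8 + (31.4/10)·2.8 = 46.8 m³/s.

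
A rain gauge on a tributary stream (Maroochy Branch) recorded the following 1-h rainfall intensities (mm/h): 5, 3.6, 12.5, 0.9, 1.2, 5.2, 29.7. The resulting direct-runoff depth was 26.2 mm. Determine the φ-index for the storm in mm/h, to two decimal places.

φ ≈ 8.00 mm/h

Only the 2 blocks with intensity above φ contribute runoff: 12.5, 29.7 mm/h.
Σ(I−φ)·Δt = d  ⇒  (12.5+29.7 − 2φ)·1 = 26.2
φ = (42.20 − 26.2/1) / 2 = 8.00 mm/h.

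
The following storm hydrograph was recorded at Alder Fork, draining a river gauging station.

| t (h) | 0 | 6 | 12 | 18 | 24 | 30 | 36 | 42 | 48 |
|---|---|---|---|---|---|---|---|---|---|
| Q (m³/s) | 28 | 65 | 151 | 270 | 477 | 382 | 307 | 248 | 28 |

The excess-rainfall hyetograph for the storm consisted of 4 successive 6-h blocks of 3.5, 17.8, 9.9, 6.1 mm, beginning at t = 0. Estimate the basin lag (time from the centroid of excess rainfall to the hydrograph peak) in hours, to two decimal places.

Centroid of excess rainfall: t_c = Σ P_i·t̄_i / ΣP_i = 11.9920 h (block centres at 3, 9, 15, 21 h).
Hydrograph peak occurs at t = 24 h, so basin lag t_L = 24 − 11.9920 = 12.01 h.

t_L ≈ 12.01 h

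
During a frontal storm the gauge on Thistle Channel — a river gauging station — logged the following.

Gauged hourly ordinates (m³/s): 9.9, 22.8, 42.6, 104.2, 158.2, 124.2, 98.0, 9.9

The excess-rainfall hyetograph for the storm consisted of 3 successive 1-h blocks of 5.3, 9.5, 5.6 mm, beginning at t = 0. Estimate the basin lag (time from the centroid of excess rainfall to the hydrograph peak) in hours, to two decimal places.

t_L ≈ 2.49 h

Centroid of excess rainfall: t_c = Σ P_i·t̄_i / ΣP_i = 1.5147 h (block centres at 0.5, 1.5, 2.5 h).
Hydrograph peak occurs at t = 4 h, so basin lag t_L = 4 − 1.5147 = 2.49 h.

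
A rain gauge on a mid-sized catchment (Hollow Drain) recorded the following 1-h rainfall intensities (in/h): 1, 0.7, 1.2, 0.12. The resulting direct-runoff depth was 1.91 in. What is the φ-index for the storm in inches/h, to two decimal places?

Only the 3 blocks with intensity above φ contribute runoff: 1, 0.7, 1.2 in/h.
Σ(I−φ)·Δt = d  ⇒  (1+0.7+1.2 − 3φ)·1 = 1.91
φ = (2.900 − 1.91/1) / 3 = 0.33 in/h.

φ ≈ 0.33 in/h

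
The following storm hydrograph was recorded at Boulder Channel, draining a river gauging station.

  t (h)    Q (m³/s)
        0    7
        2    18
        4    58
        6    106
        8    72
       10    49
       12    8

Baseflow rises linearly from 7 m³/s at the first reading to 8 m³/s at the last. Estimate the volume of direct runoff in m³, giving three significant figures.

V ≈ 1.91 × 10^6 m³

Direct-runoff ordinates (Q − Q_b): 0.00, 10.83, 50.67, 98.50, 64.33, 41.17, 0.00 m³/s.
ΣQ_DR = 265.5 m³/s.
With Δt = 2 h = 7200 s, V = ΣQ_DR · Δt = 265.5 × 7200 = 1.91 × 10^6 m³.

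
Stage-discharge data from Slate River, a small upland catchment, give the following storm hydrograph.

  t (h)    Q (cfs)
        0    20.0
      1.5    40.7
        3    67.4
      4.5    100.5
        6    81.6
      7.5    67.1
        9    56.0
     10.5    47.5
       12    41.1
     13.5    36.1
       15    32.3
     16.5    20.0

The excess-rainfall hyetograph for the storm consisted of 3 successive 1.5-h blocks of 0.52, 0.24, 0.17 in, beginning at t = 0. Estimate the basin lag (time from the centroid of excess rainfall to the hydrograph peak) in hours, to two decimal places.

Centroid of excess rainfall: t_c = Σ P_i·t̄_i / ΣP_i = 1.6855 h (block centres at 0.75, 2.25, 3.75 h).
Hydrograph peak occurs at t = 4.5 h, so basin lag t_L = 4.5 − 1.6855 = 2.81 h.

t_L ≈ 2.81 h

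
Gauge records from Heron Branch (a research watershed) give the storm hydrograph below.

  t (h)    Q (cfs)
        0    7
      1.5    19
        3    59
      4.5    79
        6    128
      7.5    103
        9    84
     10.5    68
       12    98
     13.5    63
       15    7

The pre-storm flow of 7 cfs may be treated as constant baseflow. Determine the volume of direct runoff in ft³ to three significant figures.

V ≈ 3.45 × 10^6 ft³

Direct-runoff ordinates (Q − Q_b): 0.0, 12.0, 52.0, 72.0, 121.0, 96.0, 77.0, 61.0, 91.0, 56.0, 0.0 cfs.
ΣQ_DR = 638.0 cfs.
With Δt = 1.5 h = 5400 s, V = ΣQ_DR · Δt = 638.0 × 5400 = 3.45 × 10^6 ft³.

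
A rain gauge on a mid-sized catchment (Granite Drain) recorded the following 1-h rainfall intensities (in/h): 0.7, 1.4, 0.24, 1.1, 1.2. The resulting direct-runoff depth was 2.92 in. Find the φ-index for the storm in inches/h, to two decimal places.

Only the 4 blocks with intensity above φ contribute runoff: 0.7, 1.4, 1.1, 1.2 in/h.
Σ(I−φ)·Δt = d  ⇒  (0.7+1.4+1.1+1.2 − 4φ)·1 = 2.92
φ = (4.400 − 2.92/1) / 4 = 0.37 in/h.

φ ≈ 0.37 in/h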